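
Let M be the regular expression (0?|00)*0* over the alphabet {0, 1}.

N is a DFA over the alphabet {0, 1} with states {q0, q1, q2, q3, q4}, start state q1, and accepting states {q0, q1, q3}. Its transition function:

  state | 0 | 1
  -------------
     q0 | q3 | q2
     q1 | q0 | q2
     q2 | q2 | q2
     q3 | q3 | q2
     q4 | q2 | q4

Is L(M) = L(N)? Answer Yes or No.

Converting the expression M to a DFA (subset construction, then merging equivalent states) gives the minimal DFA with states {m0, m1}, start state m0, accepting states {m0} and transitions m0: 0→m0, 1→m1; m1: 0→m1, 1→m1.
Exploring the product automaton M × N from the start pair (m0, q1), following both machines on each input symbol, reaches 4 state pairs: (m0, q1), (m0, q0), (m1, q2), (m0, q3).
M accepts in {m0} and N accepts in {q0, q1, q3}. In every reachable pair the two components are either both accepting — (m0, q1), (m0, q0), (m0, q3) — or both non-accepting, so no string is accepted by exactly one of the machines: L(M) \ L(N) and L(N) \ L(M) are both empty.
Hence every string is accepted by M iff it is accepted by N, and the two languages coincide.

Yes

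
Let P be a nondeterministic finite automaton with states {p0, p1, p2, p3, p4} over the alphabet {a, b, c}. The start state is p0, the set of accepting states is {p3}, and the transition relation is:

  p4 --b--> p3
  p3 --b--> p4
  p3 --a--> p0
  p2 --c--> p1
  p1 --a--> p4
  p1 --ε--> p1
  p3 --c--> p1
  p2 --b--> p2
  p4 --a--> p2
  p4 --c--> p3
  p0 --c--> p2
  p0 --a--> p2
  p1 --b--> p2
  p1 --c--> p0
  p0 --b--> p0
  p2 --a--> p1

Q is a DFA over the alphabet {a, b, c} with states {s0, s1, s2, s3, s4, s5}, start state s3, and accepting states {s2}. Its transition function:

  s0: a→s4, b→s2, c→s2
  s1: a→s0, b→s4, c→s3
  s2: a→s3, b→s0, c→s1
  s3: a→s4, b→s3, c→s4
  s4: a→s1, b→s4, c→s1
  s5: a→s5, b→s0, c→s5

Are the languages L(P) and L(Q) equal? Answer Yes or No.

Exploring the product automaton P × Q from the start pair (p0, s3), following both machines on each input symbol, reaches 5 state pairs: (p0, s3), (p2, s4), (p1, s1), (p4, s0), (p3, s2).
P accepts in {p3} and Q accepts in {s2}. In every reachable pair the two components are either both accepting — (p3, s2) — or both non-accepting, so no string is accepted by exactly one of the machines: L(P) \ L(Q) and L(Q) \ L(P) are both empty.
Hence every string is accepted by P iff it is accepted by Q, and the two languages coincide.

Yes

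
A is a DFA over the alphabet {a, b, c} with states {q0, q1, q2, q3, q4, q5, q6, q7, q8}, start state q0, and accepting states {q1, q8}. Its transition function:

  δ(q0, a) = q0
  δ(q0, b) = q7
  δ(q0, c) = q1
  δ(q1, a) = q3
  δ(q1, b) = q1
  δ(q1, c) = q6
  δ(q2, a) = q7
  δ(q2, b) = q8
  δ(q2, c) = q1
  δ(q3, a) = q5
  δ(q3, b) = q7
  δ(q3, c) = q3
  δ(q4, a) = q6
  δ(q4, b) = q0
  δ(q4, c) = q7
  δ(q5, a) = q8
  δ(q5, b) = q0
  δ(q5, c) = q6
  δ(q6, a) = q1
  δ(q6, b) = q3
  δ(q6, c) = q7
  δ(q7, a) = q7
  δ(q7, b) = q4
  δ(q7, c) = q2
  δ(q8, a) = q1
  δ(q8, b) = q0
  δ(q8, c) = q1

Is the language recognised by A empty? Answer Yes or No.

The string c is accepted: the run q0 → q1 ends in the accepting state q1.
Since at least one string is accepted, L(A) is not empty.

No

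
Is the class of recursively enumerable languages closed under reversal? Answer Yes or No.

Reverse the input and run the recogniser for L on it; this accepts exactly Lᴿ.
So the recursively enumerable languages are closed under reversal.

Yes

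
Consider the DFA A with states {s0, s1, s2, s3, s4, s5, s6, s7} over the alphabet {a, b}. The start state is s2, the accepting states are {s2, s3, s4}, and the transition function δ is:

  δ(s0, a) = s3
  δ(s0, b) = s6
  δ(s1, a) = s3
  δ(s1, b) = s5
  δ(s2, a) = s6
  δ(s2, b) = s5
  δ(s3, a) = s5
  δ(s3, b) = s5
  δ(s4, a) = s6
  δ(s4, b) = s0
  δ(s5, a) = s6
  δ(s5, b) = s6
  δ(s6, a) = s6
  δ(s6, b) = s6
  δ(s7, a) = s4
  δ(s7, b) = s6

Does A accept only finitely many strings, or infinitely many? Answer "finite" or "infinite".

The useful states (reachable from s2 and able to reach an accepting state) are {s2}.
Restricted to these states the transition graph has no cycle, so every accepting path has bounded length and L is finite.

finite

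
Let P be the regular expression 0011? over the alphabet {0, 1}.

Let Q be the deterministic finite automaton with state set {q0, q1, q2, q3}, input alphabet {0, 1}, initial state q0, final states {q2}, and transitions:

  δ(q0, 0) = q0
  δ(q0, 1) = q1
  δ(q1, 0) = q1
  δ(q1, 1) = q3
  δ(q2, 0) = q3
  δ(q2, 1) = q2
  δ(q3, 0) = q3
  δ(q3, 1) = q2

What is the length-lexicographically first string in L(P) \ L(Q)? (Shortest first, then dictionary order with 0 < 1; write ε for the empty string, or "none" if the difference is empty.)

The string 001 is accepted by P but not by Q.
No shorter string lies in the difference, and 001 is the lexicographically first length-3 string in L(P) \ L(Q).

001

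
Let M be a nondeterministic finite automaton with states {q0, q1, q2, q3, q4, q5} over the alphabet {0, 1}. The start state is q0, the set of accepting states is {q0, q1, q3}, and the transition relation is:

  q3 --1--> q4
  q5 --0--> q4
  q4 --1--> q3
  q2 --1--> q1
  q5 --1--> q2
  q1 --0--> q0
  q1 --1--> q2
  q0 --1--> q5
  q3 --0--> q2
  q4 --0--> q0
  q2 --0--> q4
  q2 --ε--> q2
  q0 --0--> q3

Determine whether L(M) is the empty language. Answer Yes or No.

The empty string ε is accepted: the run q0 ends in the accepting state q0.
Since at least one string is accepted, L(M) is not empty.

No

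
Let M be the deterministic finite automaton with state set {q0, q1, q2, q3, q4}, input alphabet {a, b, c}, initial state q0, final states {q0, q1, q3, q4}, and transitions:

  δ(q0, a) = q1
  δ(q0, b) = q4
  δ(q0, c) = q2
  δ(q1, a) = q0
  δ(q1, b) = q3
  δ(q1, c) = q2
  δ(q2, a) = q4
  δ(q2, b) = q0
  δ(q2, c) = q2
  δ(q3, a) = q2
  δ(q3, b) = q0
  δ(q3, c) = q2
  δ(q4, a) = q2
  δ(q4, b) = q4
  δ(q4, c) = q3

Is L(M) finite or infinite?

State q0 is reachable from the start and can reach an accepting state, and it lies on the cycle q0 → q1 → q0.
Traversing that cycle any number of times yields accepted strings of unbounded length, so the language is infinite.

infinite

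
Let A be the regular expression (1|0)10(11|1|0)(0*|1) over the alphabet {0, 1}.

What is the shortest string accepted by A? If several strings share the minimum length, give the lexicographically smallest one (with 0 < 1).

By inspection of the expression, no string of length less than 4 matches, and 0100 is the lexicographically first match of length 4.

0100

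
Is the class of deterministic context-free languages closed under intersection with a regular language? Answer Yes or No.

Run the DPDA and a DFA for the regular language in lock-step (product of the two finite controls, one shared stack, the DFA component advancing only on genuine input moves); the result is still deterministic and accepts when both components accept.
So the deterministic context-free languages are closed under intersection with a regular language.

Yes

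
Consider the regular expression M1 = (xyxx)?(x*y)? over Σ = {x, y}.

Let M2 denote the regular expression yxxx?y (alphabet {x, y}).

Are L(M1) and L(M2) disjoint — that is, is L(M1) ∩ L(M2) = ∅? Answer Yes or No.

Yes

Converting the expression M1 to a DFA (subset construction, then merging equivalent states) gives the minimal DFA with states {r0, r1, r2, r3, r4, r5, r6, r7}, start state r0, accepting states {r0, r2, r4, r7} and transitions r0: x→r1, y→r2; r1: x→r3, y→r4; r2: x→r5, y→r5; r3: x→r3, y→r2; r4: x→r6, y→r5; r5: x→r5, y→r5; r6: x→r7, y→r5; r7: x→r3, y→r2.
Converting the expression M2 to a DFA (subset construction, then merging equivalent states) gives the minimal DFA with states {t0, t1, t2, t3, t4, t5, t6}, start state t0, accepting states {t6} and transitions t0: x→t1, y→t2; t1: x→t1, y→t1; t2: x→t3, y→t1; t3: x→t4, y→t1; t4: x→t5, y→t6; t5: x→t1, y→t6; t6: x→t1, y→t1.
Exploring the product automaton M1 × M2 from the start pair (r0, t0), following both machines on each input symbol, reaches 13 state pairs: (r0, t0), (r1, t1), (r2, t2), (r3, t1), (r4, t1), (r5, t3), (r5, t1), (r2, t1), (r6, t1), (r5, t4), (r7, t1), (r5, t5), (r5, t6).
M1 accepts in {r0, r2, r4, r7} and M2 accepts in {t6}; no reachable pair has both components accepting, so no string drives both machines to acceptance simultaneously and L(M1) ∩ L(M2) = ∅.
So no string is accepted by both, and the intersection is empty.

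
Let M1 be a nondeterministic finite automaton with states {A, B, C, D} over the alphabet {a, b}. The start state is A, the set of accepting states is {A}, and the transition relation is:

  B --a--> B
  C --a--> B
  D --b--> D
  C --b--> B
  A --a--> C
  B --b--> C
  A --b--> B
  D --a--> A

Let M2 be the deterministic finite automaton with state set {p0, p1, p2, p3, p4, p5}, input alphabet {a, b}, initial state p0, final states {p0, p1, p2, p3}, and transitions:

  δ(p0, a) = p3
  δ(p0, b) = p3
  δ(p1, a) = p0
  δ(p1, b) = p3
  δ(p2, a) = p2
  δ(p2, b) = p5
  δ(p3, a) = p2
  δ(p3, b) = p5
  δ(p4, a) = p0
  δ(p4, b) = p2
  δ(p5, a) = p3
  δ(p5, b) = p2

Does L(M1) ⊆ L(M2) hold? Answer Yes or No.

Yes

Exploring the product automaton M1 × M2 from the start pair (A, p0), following both machines on each input symbol, reaches 7 state pairs: (A, p0), (C, p3), (B, p3), (B, p2), (B, p5), (C, p5), (C, p2).
M1 accepts in {A} and M2 accepts in {p0, p1, p2, p3}. The reachable pairs whose M1-component is accepting are (A, p0); in each of them the M2-component is accepting too, so the product for L(M1) \ L(M2) (M1-component accepting, M2-component rejecting) has no reachable accepting pair and the difference is empty.
Hence every string in L(M1) is also in L(M2).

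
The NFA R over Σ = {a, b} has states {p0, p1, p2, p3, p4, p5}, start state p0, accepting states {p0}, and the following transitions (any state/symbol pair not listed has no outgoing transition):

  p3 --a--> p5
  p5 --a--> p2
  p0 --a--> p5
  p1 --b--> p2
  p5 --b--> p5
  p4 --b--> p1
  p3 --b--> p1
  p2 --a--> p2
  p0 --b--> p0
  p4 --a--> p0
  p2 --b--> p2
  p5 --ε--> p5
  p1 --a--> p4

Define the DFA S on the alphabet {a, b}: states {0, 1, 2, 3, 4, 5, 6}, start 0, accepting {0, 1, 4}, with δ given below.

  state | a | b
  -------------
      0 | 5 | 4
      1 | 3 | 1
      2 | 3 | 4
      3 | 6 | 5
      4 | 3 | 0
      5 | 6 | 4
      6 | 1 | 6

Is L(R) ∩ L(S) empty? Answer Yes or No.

No

The empty string ε is accepted by both R and S.
Hence L(R) ∩ L(S) ≠ ∅.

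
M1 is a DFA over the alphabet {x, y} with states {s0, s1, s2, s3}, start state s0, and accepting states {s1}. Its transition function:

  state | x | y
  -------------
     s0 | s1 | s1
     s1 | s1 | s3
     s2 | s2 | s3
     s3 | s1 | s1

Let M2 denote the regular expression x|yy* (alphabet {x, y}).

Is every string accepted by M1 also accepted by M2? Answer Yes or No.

No

The string xx is in L(M1) but not in L(M2).
So L(M1) ⊄ L(M2).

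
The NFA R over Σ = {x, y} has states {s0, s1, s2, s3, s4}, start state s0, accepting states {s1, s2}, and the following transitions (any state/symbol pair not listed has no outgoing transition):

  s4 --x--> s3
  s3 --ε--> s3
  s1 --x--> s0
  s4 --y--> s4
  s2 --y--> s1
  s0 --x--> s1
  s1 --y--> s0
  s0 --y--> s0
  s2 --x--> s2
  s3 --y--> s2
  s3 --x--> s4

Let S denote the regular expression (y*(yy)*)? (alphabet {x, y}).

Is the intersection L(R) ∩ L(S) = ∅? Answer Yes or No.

Converting the expression S to a DFA (subset construction, then merging equivalent states) gives the minimal DFA with states {r0, r1}, start state r0, accepting states {r0} and transitions r0: x→r1, y→r0; r1: x→r1, y→r1.
Exploring the product automaton R × S from the start pair (s0, r0), following both machines on each input symbol, reaches 3 state pairs: (s0, r0), (s1, r1), (s0, r1).
R accepts in {s1, s2} and S accepts in {r0}; no reachable pair has both components accepting, so no string drives both machines to acceptance simultaneously and L(R) ∩ L(S) = ∅.
So no string is accepted by both, and the intersection is empty.

Yes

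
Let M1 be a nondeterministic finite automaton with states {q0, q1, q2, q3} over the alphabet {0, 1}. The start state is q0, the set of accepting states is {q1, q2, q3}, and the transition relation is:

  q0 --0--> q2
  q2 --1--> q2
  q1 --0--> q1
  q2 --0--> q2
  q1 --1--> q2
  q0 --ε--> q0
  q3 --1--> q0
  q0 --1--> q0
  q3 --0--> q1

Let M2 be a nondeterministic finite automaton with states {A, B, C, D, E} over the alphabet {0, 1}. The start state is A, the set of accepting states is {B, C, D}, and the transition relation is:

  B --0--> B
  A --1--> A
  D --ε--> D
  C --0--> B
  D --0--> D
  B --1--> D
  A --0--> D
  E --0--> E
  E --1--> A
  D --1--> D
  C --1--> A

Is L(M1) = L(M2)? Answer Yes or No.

Exploring the product automaton M1 × M2 from the start pair (q0, A), following both machines on each input symbol, reaches 2 state pairs: (q0, A), (q2, D).
M1 accepts in {q1, q2, q3} and M2 accepts in {B, C, D}. In every reachable pair the two components are either both accepting — (q2, D) — or both non-accepting, so no string is accepted by exactly one of the machines: L(M1) \ L(M2) and L(M2) \ L(M1) are both empty.
Hence every string is accepted by M1 iff it is accepted by M2, and the two languages coincide.

Yes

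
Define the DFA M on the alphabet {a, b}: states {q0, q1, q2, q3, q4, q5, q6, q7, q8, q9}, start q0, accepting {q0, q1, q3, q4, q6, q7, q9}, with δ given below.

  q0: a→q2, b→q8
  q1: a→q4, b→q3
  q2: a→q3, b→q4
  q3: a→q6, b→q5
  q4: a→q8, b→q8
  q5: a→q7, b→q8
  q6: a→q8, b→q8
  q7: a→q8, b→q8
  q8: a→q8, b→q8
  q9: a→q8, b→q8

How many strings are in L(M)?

The useful subgraph on states {q0, q2, q3, q4, q5, q6, q7} is acyclic, so L(M) is finite; the longest accepting path visits 5 useful states, giving maximum string length 4.
Counting accepting paths from q0 by length: 1 of length 0, 2 of length 2, 1 of length 3, 1 of length 4. Total 5.

5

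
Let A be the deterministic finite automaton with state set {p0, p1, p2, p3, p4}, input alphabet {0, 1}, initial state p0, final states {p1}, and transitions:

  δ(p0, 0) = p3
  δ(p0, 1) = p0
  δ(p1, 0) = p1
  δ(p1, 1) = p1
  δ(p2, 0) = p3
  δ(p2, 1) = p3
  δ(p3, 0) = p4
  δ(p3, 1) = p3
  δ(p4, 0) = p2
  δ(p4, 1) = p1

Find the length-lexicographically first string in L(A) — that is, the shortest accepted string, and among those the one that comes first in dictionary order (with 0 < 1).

A breadth-first search from p0 reaches an accepting state first via the path p0 → p3 → p4 → p1 on input 001.
No string of length < 3 is accepted (BFS exhausts all shorter strings without reaching an accepting state), and 001 is the lexicographically least accepting string of length 3.

001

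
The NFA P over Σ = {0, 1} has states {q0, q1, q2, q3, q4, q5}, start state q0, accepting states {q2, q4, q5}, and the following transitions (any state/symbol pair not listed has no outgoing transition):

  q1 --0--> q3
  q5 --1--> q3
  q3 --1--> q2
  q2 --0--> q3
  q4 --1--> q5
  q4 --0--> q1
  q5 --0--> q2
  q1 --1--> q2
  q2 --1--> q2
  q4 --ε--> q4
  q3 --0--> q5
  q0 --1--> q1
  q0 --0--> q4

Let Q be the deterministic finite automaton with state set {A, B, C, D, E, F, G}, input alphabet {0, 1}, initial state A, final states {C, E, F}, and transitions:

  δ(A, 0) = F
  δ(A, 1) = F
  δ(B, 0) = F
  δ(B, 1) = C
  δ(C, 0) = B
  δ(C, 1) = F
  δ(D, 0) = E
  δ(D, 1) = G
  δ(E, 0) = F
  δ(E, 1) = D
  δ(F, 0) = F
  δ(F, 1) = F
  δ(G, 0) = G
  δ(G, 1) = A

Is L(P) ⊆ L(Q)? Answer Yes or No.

Exploring the product automaton P × Q from the start pair (q0, A), following both machines on each input symbol, reaches 6 state pairs: (q0, A), (q4, F), (q1, F), (q5, F), (q3, F), (q2, F).
P accepts in {q2, q4, q5} and Q accepts in {C, E, F}. The reachable pairs whose P-component is accepting are (q4, F), (q5, F), (q2, F); in each of them the Q-component is accepting too, so the product for L(P) \ L(Q) (P-component accepting, Q-component rejecting) has no reachable accepting pair and the difference is empty.
Hence every string in L(P) is also in L(Q).

Yes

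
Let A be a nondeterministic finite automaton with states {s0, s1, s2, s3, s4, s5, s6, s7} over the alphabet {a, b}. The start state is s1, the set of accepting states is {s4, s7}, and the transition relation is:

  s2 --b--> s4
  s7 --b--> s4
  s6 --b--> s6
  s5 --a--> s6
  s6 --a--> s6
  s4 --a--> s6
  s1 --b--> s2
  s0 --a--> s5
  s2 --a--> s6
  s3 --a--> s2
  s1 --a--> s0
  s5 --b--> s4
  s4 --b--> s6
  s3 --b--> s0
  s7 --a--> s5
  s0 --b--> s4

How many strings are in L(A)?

3

The useful subgraph on states {s0, s1, s2, s4, s5} is acyclic, so L(A) is finite; the longest accepting path visits 4 useful states, giving maximum string length 3.
Counting accepting paths from s1 by length: 2 of length 2, 1 of length 3. Total 3.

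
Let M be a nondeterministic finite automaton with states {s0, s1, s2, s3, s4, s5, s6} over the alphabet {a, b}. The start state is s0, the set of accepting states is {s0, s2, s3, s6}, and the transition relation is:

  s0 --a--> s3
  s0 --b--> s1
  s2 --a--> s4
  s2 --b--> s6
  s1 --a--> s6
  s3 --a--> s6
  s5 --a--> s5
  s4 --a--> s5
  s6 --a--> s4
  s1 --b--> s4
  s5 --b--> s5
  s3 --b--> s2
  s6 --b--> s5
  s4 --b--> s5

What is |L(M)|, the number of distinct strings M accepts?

6

The useful subgraph on states {s0, s1, s2, s3, s6} is acyclic, so L(M) is finite; the longest accepting path visits 4 useful states, giving maximum string length 3.
Counting accepting paths from s0 by length: 1 of length 0, 1 of length 1, 3 of length 2, 1 of length 3. Total 6.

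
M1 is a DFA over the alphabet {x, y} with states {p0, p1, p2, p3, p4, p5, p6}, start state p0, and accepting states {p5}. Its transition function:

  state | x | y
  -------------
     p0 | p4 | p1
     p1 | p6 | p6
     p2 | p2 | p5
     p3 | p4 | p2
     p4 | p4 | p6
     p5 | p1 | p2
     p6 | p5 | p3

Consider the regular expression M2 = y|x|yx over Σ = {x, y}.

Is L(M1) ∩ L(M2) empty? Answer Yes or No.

Converting the expression M2 to a DFA (subset construction, then merging equivalent states) gives the minimal DFA with states {r0, r1, r2, r3}, start state r0, accepting states {r1, r2} and transitions r0: x→r1, y→r2; r1: x→r3, y→r3; r2: x→r1, y→r3; r3: x→r3, y→r3.
Exploring the product automaton M1 × M2 from the start pair (p0, r0), following both machines on each input symbol, reaches 10 state pairs: (p0, r0), (p4, r1), (p1, r2), (p4, r3), (p6, r3), (p6, r1), (p5, r3), (p3, r3), (p1, r3), (p2, r3).
M1 accepts in {p5} and M2 accepts in {r1, r2}; no reachable pair has both components accepting, so no string drives both machines to acceptance simultaneously and L(M1) ∩ L(M2) = ∅.
So no string is accepted by both, and the intersection is empty.

Yes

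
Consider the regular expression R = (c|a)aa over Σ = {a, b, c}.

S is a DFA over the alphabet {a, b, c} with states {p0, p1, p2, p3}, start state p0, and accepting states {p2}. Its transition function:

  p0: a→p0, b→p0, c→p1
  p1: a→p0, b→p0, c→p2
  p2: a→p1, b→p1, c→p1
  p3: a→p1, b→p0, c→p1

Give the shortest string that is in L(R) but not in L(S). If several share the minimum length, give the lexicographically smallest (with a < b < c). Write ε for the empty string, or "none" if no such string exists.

aaa

The string aaa is accepted by R but not by S.
No shorter string lies in the difference, and aaa is the lexicographically first length-3 string in L(R) \ L(S).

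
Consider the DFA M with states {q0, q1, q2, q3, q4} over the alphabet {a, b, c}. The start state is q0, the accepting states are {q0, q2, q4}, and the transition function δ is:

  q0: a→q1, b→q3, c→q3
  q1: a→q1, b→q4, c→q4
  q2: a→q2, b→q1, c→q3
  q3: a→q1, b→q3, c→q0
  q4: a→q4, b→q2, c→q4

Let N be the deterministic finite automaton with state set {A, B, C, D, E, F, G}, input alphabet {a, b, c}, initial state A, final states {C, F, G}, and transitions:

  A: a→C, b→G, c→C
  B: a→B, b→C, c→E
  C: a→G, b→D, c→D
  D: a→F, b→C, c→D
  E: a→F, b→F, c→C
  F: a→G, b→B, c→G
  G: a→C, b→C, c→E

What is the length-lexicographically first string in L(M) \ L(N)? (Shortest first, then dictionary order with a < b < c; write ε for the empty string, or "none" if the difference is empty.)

The empty string ε is accepted by M but not by N.
Since ε is the unique shortest string, it is the required witness.

ε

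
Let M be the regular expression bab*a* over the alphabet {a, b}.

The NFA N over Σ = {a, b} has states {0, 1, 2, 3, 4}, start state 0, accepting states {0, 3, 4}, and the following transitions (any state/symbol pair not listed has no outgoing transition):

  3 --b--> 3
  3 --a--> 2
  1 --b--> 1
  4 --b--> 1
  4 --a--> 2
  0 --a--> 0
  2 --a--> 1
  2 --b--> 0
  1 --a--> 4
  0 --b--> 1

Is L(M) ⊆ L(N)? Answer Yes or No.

The string baa is in L(M) but not in L(N).
So L(M) ⊄ L(N).

No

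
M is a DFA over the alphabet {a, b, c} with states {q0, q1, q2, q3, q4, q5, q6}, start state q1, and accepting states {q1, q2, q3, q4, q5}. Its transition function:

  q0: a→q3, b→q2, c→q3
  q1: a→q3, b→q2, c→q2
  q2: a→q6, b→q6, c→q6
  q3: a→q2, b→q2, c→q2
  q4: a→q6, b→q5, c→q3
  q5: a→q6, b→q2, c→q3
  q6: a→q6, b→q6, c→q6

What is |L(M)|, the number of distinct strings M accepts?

7

The useful subgraph on states {q1, q2, q3} is acyclic, so L(M) is finite; the longest accepting path visits 3 useful states, giving maximum string length 2.
Counting accepting paths from q1 by length: 1 of length 0, 3 of length 1, 3 of length 2. Total 7.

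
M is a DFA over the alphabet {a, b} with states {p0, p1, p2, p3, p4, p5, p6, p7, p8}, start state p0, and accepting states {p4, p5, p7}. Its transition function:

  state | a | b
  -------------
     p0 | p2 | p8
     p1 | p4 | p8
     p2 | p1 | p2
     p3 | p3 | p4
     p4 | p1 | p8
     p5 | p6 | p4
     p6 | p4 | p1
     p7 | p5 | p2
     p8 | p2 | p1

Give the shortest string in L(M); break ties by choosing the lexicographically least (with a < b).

A breadth-first search from p0 reaches an accepting state first via the path p0 → p2 → p1 → p4 on input aaa.
No string of length < 3 is accepted (BFS exhausts all shorter strings without reaching an accepting state), and aaa is the lexicographically least accepting string of length 3.

aaa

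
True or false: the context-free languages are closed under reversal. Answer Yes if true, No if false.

Yes

Reversing the right-hand side of every production of a context-free grammar for L gives a context-free grammar for Lᴿ (induction on derivation length).
So the context-free languages are closed under reversal.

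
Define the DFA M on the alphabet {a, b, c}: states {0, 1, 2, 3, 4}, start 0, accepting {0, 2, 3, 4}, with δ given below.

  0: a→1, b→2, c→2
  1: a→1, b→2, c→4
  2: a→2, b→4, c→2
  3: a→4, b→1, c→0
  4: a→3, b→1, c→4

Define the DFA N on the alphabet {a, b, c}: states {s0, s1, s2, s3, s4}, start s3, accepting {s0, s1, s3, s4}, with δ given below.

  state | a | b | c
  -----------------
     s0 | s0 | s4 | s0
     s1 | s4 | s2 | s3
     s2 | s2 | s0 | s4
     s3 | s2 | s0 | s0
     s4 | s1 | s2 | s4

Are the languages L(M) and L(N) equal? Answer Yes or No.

Exploring the product automaton M × N from the start pair (0, s3), following both machines on each input symbol, reaches 5 state pairs: (0, s3), (1, s2), (2, s0), (4, s4), (3, s1).
M accepts in {0, 2, 3, 4} and N accepts in {s0, s1, s3, s4}. In every reachable pair the two components are either both accepting — (0, s3), (2, s0), (4, s4), (3, s1) — or both non-accepting, so no string is accepted by exactly one of the machines: L(M) \ L(N) and L(N) \ L(M) are both empty.
Hence every string is accepted by M iff it is accepted by N, and the two languages coincide.

Yes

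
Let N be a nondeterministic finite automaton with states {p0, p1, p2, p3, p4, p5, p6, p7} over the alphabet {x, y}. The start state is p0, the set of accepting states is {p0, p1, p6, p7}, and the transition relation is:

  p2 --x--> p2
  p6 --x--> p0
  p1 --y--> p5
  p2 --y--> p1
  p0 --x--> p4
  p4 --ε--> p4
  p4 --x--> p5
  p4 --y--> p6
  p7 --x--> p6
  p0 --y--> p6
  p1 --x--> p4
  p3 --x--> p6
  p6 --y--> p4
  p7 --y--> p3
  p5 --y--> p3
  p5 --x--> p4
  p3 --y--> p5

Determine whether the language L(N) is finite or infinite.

State p5 is reachable from the start and can reach an accepting state, and it lies on the cycle p5 → p3 → p5.
Traversing that cycle any number of times yields accepted strings of unbounded length, so the language is infinite.

infinite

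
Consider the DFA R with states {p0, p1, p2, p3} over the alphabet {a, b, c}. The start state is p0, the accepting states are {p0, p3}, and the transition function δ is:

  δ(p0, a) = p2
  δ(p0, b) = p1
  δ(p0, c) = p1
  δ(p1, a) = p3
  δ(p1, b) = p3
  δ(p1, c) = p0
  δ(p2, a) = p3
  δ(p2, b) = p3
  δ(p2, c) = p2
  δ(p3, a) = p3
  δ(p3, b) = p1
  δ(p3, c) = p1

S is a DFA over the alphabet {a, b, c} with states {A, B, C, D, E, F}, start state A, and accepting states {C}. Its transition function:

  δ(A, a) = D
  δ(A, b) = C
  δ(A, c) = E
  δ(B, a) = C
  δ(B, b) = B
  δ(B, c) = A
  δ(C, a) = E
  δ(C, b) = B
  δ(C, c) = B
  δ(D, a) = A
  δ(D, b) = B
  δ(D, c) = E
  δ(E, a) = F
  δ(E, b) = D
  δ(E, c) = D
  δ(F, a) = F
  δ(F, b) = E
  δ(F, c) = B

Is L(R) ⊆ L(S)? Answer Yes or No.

No

The empty string ε is in L(R) but not in L(S).
So L(R) ⊄ L(S).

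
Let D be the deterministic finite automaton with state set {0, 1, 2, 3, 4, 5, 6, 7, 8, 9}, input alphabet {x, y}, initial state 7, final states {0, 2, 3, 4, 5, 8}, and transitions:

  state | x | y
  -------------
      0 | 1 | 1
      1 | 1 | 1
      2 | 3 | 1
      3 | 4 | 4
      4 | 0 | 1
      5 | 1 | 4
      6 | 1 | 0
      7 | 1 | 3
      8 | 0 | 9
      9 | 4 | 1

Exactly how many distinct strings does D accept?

The useful subgraph on states {0, 3, 4, 7} is acyclic, so L(D) is finite; the longest accepting path visits 4 useful states, giving maximum string length 3.
Counting accepting paths from 7 by length: 1 of length 1, 2 of length 2, 2 of length 3. Total 5.

5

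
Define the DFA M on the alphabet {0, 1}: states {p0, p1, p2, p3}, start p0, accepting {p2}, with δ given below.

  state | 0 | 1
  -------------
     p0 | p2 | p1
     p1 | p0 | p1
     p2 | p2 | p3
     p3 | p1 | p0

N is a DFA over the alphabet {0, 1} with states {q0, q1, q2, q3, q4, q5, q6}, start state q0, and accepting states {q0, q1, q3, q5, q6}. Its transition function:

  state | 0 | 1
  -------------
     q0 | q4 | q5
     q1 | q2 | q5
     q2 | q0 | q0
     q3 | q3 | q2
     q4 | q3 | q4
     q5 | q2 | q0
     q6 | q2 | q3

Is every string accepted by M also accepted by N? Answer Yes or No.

No

The string 0 is in L(M) but not in L(N).
So L(M) ⊄ L(N).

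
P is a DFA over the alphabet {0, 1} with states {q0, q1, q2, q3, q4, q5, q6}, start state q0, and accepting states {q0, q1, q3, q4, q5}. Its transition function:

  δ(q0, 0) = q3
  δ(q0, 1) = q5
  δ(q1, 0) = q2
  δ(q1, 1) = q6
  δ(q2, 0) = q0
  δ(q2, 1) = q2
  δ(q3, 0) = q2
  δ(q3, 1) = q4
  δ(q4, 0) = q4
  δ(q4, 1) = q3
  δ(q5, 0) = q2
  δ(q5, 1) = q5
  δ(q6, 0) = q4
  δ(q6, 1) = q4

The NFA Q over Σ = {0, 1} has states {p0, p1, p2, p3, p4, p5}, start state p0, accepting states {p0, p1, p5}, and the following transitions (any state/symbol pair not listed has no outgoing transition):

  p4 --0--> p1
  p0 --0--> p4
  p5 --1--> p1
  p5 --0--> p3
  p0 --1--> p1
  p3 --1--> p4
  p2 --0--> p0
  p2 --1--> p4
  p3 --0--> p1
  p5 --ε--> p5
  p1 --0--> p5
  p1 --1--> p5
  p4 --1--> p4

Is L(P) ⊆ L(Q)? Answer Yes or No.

No

The string 0 is in L(P) but not in L(Q).
So L(P) ⊄ L(Q).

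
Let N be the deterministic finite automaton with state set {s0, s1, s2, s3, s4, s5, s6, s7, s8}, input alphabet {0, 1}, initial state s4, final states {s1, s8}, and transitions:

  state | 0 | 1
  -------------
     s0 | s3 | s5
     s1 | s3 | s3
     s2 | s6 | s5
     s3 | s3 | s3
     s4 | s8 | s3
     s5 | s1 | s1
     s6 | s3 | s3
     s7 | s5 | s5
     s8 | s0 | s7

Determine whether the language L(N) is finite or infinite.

finite

The useful states (reachable from s4 and able to reach an accepting state) are {s0, s1, s4, s5, s7, s8}.
Restricted to these states the transition graph has no cycle, so every accepting path has bounded length and L is finite.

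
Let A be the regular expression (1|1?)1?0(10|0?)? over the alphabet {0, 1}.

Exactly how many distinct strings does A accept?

The expression has no Kleene star, so L(A) is finite. Expanding the alternatives gives {0, 00, 10, 010, 100, 110, 1010, 1100, 11010}.
That is 1 of length 1, 2 of length 2, 3 of length 3, 2 of length 4, 1 of length 5: 9 strings in all.

9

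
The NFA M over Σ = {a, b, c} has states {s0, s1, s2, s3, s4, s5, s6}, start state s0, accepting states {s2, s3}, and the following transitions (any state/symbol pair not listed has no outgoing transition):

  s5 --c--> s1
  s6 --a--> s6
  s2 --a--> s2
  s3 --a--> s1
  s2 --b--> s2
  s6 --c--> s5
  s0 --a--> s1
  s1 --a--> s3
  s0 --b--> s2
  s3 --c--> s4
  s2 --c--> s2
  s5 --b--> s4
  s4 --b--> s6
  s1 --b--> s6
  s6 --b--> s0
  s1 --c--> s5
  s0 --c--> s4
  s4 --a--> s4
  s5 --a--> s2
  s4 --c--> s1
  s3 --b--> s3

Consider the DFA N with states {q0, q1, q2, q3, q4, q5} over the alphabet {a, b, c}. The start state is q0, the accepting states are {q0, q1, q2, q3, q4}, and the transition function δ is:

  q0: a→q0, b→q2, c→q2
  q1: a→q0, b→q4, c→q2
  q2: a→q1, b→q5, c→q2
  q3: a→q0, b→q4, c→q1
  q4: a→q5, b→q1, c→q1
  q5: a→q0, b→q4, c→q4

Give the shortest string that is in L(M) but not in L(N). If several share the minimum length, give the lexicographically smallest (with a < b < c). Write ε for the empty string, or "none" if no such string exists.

The string bb is accepted by M but not by N.
No shorter string lies in the difference, and bb is the lexicographically first length-2 string in L(M) \ L(N).

bb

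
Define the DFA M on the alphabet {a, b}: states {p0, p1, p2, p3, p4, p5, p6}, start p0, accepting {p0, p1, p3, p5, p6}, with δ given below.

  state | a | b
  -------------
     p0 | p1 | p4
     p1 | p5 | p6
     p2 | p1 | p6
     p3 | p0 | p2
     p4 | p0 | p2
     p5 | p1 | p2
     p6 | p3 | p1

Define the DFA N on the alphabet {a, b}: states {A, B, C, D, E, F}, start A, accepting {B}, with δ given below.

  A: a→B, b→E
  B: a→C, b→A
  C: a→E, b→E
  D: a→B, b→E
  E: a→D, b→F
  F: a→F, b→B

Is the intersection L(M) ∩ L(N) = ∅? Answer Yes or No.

No

The string a is accepted by both M and N.
Hence L(M) ∩ L(N) ≠ ∅.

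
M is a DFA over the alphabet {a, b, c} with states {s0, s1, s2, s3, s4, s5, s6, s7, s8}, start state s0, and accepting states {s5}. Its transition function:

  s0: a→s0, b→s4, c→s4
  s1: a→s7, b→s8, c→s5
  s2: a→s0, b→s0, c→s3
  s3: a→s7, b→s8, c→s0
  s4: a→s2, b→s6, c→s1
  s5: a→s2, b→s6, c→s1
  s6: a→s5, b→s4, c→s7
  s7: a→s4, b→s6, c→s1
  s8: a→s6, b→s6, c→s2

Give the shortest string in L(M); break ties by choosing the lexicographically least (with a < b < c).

bba

A breadth-first search from s0 reaches an accepting state first via the path s0 → s4 → s6 → s5 on input bba.
No string of length < 3 is accepted (BFS exhausts all shorter strings without reaching an accepting state), and bba is the lexicographically least accepting string of length 3.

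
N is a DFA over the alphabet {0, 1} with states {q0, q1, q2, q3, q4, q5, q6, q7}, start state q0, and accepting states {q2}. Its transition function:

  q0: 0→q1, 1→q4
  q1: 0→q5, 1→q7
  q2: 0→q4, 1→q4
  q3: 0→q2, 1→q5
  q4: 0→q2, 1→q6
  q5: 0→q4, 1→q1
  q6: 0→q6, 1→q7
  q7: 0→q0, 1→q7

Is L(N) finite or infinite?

infinite

State q1 is reachable from the start and can reach an accepting state, and it lies on the cycle q1 → q5 → q1.
Traversing that cycle any number of times yields accepted strings of unbounded length, so the language is infinite.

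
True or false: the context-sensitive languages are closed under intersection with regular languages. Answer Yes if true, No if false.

Yes

Every regular language is context-sensitive, and context-sensitive languages are closed under intersection (an LBA runs the DFA check and then the LBA for L on the same linear tape).
So the context-sensitive languages are closed under intersection with a regular language.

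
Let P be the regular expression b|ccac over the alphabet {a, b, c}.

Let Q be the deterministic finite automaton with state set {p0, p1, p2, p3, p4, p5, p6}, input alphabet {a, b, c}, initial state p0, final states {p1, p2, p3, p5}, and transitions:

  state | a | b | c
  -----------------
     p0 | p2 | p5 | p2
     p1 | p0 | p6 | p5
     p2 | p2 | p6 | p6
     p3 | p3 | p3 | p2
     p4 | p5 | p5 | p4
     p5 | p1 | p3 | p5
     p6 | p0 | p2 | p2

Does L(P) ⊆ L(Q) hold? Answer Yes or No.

Converting the expression P to a DFA (subset construction, then merging equivalent states) gives the minimal DFA with states {r0, r1, r2, r3, r4, r5}, start state r0, accepting states {r2} and transitions r0: a→r1, b→r2, c→r3; r1: a→r1, b→r1, c→r1; r2: a→r1, b→r1, c→r1; r3: a→r1, b→r1, c→r4; r4: a→r5, b→r1, c→r1; r5: a→r1, b→r1, c→r2.
Exploring the product automaton P × Q from the start pair (r0, p0), following both machines on each input symbol, reaches 12 state pairs: (r0, p0), (r1, p2), (r2, p5), (r3, p2), (r1, p6), (r1, p1), (r1, p3), (r1, p5), (r4, p6), (r1, p0), (r5, p0), (r2, p2).
P accepts in {r2} and Q accepts in {p1, p2, p3, p5}. The reachable pairs whose P-component is accepting are (r2, p5), (r2, p2); in each of them the Q-component is accepting too, so the product for L(P) \ L(Q) (P-component accepting, Q-component rejecting) has no reachable accepting pair and the difference is empty.
Hence every string in L(P) is also in L(Q).

Yes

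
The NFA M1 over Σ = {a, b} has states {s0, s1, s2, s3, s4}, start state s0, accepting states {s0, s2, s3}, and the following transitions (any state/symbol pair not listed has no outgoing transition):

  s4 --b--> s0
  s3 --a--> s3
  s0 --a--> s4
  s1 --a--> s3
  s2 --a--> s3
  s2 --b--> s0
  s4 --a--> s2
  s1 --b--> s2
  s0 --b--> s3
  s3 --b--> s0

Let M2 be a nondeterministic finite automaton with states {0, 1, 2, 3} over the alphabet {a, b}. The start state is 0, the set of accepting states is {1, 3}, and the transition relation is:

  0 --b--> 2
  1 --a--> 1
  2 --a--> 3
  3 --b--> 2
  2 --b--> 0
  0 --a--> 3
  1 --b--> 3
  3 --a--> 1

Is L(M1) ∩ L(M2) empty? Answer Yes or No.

The string aa is accepted by both M1 and M2.
Hence L(M1) ∩ L(M2) ≠ ∅.

No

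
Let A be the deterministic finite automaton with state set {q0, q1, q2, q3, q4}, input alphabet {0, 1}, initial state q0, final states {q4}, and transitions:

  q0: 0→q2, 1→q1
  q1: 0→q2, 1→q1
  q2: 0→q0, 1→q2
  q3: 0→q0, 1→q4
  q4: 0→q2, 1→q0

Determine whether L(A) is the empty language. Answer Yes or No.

Yes

The states reachable from the start state are {q0, q1, q2}.
None of the accepting states {q4} is reachable, so no string is accepted and L(A) = ∅.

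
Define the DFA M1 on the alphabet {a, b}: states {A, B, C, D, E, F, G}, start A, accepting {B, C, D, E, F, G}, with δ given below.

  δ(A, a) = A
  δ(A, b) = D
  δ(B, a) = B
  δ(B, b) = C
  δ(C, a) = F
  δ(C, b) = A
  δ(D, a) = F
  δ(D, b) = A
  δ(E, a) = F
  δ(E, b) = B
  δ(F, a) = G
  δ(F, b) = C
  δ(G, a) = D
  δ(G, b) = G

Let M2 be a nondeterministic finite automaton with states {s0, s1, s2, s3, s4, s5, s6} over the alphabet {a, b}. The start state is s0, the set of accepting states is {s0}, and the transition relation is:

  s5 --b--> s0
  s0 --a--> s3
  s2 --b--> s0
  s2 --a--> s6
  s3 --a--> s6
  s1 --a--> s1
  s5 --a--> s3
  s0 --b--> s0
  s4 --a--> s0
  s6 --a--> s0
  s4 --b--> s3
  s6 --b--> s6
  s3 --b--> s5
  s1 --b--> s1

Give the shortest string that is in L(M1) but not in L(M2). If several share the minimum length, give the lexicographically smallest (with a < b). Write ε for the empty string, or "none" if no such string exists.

The string ab is accepted by M1 but not by M2.
No shorter string lies in the difference, and ab is the lexicographically first length-2 string in L(M1) \ L(M2).

ab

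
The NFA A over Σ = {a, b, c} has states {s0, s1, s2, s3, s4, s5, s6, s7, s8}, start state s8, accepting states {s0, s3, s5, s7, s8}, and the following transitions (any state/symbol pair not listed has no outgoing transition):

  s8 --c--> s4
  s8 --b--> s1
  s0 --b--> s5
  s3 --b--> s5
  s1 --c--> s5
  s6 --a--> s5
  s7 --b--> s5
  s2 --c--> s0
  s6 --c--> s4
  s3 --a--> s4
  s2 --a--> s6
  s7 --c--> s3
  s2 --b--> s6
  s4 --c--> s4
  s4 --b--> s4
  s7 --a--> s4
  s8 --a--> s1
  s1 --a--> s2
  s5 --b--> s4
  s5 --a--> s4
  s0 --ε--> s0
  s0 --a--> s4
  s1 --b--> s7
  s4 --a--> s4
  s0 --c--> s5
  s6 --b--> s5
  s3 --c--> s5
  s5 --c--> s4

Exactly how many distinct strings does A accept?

The useful subgraph on states {s0, s1, s2, s3, s5, s6, s7, s8} is acyclic, so L(A) is finite; the longest accepting path visits 5 useful states, giving maximum string length 4.
Counting accepting paths from s8 by length: 1 of length 0, 4 of length 2, 6 of length 3, 16 of length 4. Total 27.

27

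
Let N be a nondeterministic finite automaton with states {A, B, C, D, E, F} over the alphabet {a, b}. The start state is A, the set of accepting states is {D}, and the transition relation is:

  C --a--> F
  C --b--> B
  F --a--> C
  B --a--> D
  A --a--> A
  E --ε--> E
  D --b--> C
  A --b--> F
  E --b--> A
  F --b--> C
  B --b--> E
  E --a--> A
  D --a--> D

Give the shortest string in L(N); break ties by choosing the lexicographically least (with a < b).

baba

A breadth-first search from A reaches an accepting state first via the path A → F → C → B → D on input baba.
No string of length < 4 is accepted (BFS exhausts all shorter strings without reaching an accepting state), and baba is the lexicographically least accepting string of length 4.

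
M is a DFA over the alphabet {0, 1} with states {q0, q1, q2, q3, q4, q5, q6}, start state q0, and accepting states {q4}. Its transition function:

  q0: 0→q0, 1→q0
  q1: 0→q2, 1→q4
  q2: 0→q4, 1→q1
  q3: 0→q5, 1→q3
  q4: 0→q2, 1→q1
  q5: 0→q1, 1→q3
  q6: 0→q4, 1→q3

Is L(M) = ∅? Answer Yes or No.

Yes

The states reachable from the start state are {q0}.
None of the accepting states {q4} is reachable, so no string is accepted and L(M) = ∅.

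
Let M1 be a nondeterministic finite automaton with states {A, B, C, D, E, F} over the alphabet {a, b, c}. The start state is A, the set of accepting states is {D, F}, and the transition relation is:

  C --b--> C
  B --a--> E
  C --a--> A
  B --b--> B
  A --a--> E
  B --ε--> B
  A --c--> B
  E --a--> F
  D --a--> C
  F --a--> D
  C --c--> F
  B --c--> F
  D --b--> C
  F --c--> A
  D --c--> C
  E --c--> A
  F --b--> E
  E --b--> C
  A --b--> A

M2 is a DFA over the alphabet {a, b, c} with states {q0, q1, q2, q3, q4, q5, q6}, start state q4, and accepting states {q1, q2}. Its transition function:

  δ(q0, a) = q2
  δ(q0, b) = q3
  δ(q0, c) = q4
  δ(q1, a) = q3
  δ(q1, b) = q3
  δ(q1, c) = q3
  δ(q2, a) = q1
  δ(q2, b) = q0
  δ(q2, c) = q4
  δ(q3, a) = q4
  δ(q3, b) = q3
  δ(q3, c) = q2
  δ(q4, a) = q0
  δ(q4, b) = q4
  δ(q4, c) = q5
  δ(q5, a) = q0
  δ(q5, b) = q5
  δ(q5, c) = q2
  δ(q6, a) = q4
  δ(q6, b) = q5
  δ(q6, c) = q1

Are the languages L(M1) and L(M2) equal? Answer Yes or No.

Exploring the product automaton M1 × M2 from the start pair (A, q4), following both machines on each input symbol, reaches 6 state pairs: (A, q4), (E, q0), (B, q5), (F, q2), (C, q3), (D, q1).
M1 accepts in {D, F} and M2 accepts in {q1, q2}. In every reachable pair the two components are either both accepting — (F, q2), (D, q1) — or both non-accepting, so no string is accepted by exactly one of the machines: L(M1) \ L(M2) and L(M2) \ L(M1) are both empty.
Hence every string is accepted by M1 iff it is accepted by M2, and the two languages coincide.

Yes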